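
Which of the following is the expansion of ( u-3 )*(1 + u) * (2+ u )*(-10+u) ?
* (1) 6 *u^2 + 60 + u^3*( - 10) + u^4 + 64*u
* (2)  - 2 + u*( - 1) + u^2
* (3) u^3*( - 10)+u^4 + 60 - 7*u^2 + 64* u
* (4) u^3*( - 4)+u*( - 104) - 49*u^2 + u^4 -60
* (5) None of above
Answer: 3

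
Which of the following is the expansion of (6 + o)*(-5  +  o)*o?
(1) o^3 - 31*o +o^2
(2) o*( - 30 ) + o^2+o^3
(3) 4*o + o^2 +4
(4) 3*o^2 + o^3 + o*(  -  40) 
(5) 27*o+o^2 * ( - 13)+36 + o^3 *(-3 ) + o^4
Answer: 2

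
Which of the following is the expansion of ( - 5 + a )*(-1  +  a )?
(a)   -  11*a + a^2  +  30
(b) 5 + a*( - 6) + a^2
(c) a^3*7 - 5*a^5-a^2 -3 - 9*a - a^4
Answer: b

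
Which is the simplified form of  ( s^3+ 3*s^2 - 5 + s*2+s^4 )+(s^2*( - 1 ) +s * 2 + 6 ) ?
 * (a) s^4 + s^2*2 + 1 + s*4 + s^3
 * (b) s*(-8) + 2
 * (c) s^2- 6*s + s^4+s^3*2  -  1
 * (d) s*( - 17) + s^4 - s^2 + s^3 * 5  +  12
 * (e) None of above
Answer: a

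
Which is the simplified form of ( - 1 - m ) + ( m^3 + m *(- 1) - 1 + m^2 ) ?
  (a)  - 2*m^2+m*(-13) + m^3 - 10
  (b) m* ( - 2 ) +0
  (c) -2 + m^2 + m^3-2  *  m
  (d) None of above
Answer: c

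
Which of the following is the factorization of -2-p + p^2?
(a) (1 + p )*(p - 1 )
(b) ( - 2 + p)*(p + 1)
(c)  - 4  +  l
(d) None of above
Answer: b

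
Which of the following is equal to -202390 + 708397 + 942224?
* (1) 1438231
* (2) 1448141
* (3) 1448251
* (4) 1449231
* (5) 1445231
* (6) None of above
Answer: 6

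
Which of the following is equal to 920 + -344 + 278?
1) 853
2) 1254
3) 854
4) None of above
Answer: 3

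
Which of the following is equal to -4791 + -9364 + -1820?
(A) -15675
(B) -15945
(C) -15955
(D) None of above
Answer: D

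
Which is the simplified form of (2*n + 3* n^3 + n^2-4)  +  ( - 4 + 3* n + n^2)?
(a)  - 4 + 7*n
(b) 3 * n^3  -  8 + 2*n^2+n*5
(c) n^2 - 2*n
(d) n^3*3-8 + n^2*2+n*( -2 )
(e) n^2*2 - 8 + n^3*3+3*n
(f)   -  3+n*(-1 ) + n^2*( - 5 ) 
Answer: b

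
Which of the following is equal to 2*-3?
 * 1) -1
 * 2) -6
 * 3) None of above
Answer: 2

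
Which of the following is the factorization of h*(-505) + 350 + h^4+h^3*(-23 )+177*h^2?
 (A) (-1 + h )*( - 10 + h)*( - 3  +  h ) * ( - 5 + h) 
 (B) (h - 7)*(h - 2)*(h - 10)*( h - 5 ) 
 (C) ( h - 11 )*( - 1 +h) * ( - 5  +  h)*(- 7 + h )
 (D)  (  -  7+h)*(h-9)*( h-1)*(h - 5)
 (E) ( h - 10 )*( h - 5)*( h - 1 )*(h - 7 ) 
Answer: E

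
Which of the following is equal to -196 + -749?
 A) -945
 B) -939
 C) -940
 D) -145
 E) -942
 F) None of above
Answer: A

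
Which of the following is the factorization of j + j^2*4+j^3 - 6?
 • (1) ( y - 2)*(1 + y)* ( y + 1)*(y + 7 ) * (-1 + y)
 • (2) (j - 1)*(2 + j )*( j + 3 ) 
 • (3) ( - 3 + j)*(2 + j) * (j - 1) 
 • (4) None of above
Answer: 2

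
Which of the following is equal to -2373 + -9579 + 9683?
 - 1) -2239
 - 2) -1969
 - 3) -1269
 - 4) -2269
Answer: 4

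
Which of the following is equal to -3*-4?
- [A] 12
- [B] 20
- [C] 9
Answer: A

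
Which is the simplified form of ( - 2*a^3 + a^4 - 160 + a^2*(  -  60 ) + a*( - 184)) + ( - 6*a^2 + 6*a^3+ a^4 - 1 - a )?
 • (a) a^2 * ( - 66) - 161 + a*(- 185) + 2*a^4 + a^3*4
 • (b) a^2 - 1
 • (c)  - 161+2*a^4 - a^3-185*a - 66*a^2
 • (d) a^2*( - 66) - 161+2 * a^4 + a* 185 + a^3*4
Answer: a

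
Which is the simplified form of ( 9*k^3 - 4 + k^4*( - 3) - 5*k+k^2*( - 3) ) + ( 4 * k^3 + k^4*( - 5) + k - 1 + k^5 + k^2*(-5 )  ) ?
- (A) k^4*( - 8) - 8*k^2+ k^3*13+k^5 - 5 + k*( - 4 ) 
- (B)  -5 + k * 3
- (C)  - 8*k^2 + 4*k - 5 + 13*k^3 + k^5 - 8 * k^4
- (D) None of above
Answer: A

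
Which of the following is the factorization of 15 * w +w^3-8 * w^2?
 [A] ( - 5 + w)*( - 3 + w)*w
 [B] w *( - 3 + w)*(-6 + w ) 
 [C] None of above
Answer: A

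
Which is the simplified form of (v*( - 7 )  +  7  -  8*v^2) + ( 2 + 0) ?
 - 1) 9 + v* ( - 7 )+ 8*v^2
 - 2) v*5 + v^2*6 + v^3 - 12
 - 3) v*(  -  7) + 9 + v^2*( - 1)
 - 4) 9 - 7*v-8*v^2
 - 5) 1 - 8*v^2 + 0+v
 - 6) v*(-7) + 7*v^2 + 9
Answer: 4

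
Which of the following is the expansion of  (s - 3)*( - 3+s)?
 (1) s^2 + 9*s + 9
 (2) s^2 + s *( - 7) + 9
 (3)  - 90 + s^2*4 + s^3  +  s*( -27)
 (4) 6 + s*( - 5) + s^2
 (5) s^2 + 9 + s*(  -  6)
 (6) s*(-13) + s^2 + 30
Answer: 5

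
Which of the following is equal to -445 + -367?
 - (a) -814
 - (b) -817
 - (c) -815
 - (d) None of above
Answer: d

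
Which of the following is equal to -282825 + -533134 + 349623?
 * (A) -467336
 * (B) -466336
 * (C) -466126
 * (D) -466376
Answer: B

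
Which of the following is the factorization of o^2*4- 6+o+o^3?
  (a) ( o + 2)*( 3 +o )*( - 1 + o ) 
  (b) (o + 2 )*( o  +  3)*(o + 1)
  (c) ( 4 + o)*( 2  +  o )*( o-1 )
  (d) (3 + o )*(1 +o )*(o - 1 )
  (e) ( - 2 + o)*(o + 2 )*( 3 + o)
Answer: a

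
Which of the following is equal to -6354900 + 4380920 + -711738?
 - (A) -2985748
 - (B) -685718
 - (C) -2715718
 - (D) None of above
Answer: D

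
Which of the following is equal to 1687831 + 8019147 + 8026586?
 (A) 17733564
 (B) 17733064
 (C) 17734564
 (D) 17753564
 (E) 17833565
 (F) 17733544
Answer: A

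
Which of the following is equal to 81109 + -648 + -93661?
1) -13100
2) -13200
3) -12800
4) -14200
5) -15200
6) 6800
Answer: 2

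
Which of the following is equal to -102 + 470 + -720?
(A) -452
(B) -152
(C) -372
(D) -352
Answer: D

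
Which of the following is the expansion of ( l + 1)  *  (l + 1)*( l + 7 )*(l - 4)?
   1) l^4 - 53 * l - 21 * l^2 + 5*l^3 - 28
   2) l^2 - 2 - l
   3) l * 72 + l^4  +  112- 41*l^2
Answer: 1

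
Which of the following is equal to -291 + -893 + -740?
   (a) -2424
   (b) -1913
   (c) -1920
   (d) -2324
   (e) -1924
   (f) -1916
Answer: e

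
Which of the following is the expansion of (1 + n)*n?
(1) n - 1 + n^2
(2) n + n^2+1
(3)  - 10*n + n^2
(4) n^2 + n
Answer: 4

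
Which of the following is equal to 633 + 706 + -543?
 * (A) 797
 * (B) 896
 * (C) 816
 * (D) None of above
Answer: D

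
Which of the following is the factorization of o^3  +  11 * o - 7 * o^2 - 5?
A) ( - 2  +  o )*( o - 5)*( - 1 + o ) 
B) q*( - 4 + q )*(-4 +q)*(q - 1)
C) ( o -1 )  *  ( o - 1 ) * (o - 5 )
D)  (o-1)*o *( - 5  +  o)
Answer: C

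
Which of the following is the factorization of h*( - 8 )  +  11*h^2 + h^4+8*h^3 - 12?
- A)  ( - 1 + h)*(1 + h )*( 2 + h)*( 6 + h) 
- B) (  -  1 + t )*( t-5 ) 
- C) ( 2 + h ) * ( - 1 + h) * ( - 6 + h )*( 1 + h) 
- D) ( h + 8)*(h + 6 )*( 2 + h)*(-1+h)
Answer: A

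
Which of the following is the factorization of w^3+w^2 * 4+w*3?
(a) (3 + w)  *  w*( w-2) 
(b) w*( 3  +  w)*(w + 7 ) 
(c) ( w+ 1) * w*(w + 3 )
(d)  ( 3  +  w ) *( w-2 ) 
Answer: c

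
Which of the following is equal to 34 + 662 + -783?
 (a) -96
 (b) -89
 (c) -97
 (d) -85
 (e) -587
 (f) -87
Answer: f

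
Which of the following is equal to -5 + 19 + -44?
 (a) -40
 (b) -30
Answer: b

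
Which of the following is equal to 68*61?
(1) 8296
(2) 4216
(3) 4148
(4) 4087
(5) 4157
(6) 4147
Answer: 3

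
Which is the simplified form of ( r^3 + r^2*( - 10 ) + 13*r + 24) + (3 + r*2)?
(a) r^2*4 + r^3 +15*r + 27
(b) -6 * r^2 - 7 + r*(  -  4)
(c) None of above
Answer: c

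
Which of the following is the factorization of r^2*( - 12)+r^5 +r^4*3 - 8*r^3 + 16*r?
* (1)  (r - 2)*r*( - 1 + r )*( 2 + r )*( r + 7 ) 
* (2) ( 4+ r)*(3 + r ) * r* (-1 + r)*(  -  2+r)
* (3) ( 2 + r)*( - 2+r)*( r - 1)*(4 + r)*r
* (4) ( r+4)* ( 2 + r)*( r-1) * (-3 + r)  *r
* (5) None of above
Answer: 3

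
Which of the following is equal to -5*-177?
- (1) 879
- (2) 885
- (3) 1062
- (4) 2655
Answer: 2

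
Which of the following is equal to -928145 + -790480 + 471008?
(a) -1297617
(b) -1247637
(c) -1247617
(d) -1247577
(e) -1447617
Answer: c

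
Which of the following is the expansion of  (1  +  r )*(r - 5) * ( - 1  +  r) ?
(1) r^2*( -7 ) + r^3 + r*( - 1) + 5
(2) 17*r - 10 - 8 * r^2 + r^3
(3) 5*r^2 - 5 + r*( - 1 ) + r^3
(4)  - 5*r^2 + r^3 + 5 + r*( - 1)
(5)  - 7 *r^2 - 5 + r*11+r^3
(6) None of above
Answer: 4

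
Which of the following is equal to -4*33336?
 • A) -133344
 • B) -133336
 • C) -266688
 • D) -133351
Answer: A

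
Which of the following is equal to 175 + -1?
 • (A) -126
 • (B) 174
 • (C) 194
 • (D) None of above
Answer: B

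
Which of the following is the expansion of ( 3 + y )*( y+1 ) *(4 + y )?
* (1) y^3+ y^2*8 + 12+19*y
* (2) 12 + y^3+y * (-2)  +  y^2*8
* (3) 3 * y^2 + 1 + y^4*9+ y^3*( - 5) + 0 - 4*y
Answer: 1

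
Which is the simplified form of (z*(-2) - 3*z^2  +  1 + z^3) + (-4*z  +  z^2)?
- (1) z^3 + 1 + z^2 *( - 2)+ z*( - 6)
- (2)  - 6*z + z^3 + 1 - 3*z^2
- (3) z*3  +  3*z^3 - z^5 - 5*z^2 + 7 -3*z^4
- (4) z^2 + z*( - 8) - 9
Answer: 1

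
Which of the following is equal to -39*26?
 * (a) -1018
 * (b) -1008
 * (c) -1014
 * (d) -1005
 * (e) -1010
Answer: c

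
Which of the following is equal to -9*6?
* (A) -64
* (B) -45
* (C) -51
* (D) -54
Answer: D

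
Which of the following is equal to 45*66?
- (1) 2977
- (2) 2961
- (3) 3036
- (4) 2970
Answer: 4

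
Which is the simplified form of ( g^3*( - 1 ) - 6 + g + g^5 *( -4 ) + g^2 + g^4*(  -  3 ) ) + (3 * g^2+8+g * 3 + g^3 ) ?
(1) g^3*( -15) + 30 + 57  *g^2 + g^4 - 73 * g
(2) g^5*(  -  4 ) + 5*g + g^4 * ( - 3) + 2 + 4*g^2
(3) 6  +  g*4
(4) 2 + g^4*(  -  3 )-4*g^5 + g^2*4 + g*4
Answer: 4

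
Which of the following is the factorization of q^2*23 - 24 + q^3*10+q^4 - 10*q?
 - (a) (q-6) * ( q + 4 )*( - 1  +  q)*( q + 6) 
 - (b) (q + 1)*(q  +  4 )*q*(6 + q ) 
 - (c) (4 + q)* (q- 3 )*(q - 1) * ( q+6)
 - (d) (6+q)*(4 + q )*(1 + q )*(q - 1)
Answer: d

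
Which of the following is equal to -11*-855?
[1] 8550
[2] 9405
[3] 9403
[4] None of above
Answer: 2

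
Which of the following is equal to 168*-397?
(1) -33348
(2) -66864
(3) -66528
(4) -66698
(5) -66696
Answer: 5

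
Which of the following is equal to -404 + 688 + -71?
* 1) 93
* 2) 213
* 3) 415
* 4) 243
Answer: 2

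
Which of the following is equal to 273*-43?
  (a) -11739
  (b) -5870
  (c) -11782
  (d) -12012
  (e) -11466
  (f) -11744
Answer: a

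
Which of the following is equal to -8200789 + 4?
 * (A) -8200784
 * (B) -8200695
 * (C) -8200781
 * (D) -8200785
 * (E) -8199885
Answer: D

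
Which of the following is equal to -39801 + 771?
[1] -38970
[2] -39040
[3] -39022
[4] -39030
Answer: 4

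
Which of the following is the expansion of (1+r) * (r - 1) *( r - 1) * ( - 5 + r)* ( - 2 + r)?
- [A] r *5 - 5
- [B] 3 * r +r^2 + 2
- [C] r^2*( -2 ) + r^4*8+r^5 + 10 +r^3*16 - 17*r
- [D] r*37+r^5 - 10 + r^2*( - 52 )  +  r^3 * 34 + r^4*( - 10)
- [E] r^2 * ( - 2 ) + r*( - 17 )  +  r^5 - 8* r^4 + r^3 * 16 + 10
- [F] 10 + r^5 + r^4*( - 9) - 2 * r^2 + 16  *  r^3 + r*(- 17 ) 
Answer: E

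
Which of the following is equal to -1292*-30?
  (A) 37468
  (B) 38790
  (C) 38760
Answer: C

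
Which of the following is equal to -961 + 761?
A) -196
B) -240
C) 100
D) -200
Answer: D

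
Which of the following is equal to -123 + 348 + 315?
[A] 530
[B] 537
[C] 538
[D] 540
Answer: D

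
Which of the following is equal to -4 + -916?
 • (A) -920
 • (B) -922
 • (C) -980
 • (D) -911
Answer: A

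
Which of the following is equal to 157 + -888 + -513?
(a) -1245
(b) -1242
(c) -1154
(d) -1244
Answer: d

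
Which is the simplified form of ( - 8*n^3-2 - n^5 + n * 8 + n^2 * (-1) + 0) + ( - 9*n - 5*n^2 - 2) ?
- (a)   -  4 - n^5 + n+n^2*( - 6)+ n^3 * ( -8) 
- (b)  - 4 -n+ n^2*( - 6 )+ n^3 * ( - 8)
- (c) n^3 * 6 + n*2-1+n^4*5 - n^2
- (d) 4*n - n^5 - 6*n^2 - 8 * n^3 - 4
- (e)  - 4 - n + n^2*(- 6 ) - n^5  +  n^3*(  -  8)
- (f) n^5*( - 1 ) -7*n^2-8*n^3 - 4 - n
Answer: e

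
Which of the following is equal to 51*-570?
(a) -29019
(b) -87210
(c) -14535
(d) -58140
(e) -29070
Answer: e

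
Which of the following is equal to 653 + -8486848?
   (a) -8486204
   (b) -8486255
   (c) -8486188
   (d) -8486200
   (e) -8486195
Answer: e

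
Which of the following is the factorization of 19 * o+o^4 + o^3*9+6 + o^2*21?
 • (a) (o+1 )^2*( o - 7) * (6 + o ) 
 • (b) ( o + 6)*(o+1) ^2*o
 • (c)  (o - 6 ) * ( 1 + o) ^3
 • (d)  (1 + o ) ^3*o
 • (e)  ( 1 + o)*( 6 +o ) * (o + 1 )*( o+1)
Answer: e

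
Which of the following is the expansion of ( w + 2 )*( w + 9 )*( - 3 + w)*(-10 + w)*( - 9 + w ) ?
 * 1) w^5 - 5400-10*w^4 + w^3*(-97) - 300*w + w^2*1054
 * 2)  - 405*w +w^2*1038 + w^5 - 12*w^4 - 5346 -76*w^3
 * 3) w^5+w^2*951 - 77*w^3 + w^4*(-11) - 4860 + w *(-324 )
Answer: 3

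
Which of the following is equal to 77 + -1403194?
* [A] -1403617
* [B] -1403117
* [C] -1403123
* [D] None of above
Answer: B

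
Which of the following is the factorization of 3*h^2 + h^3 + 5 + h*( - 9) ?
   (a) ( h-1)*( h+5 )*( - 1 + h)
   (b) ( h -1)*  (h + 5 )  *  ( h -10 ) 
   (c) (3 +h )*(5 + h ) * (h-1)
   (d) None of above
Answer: a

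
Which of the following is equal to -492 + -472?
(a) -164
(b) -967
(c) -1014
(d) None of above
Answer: d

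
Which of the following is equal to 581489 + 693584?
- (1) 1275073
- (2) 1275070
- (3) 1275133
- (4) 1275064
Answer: 1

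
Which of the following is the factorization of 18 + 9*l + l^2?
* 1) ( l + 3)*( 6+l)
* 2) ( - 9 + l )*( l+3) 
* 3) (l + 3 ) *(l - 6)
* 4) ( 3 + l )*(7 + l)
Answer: 1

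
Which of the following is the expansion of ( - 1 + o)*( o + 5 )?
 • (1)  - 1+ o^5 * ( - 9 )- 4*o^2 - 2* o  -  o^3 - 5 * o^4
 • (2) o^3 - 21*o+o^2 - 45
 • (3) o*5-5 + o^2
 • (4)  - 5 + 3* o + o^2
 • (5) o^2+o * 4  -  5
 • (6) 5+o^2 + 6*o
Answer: 5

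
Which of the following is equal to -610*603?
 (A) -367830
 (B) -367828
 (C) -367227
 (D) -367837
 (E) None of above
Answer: A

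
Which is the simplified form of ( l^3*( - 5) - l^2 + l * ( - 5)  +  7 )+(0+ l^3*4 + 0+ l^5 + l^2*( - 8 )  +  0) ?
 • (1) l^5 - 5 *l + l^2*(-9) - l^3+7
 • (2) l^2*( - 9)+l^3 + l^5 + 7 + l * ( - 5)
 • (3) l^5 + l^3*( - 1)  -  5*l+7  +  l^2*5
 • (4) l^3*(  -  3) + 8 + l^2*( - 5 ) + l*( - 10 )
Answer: 1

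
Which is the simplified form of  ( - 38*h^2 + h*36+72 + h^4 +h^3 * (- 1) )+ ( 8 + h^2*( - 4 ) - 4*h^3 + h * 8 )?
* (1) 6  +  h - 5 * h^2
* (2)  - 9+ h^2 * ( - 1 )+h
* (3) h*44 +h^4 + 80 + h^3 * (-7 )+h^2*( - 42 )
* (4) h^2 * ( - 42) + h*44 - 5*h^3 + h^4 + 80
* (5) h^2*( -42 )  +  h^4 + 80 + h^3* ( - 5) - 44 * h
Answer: 4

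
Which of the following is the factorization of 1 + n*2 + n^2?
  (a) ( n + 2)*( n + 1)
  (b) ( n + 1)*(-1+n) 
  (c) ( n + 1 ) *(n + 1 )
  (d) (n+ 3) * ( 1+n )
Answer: c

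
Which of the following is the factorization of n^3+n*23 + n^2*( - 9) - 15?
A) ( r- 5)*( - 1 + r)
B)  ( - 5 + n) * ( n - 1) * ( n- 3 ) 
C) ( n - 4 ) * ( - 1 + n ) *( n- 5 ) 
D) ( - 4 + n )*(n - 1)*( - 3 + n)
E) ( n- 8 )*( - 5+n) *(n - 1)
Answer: B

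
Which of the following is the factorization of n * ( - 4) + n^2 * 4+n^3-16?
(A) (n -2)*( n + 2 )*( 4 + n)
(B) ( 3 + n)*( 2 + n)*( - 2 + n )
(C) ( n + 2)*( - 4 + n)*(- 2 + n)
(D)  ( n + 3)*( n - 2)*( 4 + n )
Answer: A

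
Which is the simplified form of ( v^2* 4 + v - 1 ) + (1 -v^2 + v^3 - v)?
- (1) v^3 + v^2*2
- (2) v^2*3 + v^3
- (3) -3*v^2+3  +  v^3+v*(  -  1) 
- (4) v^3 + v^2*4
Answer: 2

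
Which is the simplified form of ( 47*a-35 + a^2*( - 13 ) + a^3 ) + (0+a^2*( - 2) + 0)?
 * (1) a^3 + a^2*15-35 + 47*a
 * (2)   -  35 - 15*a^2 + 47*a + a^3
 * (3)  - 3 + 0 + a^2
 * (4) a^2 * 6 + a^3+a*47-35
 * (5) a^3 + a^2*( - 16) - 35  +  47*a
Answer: 2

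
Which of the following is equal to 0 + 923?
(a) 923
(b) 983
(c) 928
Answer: a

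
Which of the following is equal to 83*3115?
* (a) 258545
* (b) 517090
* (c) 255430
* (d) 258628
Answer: a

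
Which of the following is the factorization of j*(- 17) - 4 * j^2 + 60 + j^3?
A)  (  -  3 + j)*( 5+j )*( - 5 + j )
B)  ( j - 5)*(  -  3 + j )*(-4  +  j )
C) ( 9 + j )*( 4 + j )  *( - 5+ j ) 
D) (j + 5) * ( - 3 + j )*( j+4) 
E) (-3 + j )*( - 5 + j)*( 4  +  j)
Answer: E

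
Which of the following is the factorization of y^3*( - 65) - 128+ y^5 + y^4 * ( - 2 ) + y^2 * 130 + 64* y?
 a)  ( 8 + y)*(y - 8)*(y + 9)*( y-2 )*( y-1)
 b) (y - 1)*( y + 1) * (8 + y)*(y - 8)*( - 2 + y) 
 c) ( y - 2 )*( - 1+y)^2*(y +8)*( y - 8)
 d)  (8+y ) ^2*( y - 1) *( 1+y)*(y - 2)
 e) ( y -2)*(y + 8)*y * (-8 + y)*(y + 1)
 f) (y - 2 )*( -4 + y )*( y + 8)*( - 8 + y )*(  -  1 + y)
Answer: b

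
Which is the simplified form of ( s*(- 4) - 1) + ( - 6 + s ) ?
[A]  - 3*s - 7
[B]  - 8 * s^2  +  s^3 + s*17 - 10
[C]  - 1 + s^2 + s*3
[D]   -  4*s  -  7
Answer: A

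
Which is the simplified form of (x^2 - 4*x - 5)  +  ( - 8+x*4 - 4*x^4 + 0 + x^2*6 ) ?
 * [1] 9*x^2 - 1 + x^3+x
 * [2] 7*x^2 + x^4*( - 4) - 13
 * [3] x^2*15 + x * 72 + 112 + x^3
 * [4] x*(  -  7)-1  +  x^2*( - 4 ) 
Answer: 2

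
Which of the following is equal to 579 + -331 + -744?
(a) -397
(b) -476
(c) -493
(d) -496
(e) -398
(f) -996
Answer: d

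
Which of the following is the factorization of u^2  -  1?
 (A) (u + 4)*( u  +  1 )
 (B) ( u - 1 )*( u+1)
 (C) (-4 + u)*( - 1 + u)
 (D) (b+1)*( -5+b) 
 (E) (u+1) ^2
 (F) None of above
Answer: B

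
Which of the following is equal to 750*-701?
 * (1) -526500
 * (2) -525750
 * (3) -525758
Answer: 2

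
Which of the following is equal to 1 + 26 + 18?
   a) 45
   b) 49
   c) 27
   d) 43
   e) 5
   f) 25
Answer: a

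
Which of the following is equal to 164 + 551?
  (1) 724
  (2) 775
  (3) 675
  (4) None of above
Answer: 4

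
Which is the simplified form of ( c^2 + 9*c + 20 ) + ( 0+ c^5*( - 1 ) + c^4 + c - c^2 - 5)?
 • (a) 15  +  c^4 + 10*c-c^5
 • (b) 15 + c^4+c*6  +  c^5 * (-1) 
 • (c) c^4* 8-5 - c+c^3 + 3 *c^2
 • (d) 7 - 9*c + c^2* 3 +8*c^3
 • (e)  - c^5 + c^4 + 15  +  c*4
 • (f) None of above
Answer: a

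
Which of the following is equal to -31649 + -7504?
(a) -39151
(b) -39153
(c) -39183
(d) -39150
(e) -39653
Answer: b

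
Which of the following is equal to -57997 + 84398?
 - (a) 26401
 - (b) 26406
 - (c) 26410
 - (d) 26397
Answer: a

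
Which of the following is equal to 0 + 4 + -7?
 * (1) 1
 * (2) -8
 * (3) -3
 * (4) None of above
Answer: 3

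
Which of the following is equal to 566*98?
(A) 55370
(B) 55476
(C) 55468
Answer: C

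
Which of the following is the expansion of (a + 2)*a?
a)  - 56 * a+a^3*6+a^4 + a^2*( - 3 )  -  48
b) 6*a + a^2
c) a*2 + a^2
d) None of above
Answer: c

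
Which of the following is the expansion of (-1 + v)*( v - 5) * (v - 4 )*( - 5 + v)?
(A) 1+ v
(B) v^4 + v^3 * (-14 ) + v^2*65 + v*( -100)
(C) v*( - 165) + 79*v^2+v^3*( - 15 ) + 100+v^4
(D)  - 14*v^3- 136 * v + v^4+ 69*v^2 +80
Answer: C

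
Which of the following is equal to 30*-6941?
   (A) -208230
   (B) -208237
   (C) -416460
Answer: A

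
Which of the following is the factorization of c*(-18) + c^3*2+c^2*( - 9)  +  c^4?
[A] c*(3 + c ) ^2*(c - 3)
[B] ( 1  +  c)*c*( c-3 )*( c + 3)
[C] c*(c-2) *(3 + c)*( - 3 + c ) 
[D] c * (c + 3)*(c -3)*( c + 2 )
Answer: D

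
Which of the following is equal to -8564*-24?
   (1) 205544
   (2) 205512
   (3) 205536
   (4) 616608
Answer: 3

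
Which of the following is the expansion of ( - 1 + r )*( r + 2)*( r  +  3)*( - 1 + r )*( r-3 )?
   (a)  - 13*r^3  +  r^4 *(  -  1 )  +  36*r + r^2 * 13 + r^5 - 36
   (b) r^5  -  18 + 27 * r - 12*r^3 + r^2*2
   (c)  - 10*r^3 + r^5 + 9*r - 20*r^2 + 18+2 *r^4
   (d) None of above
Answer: b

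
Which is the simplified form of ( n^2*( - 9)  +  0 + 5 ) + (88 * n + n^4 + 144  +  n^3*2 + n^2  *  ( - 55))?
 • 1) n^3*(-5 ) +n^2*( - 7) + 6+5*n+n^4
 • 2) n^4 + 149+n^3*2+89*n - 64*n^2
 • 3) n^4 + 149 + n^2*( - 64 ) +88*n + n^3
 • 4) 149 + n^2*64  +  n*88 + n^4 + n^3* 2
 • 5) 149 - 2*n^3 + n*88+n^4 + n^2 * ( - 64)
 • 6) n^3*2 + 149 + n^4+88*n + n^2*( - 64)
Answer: 6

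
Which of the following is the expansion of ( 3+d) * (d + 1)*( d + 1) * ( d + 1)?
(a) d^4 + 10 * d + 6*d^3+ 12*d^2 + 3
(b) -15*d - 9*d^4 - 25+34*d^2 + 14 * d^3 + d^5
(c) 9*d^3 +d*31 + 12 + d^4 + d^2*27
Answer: a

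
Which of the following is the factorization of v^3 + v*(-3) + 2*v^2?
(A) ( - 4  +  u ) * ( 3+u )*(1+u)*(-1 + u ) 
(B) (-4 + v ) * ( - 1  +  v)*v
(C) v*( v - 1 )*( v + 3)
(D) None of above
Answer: C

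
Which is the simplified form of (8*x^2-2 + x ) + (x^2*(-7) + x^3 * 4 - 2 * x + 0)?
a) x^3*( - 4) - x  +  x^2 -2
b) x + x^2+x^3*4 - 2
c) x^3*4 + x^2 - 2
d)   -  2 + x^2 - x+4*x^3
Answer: d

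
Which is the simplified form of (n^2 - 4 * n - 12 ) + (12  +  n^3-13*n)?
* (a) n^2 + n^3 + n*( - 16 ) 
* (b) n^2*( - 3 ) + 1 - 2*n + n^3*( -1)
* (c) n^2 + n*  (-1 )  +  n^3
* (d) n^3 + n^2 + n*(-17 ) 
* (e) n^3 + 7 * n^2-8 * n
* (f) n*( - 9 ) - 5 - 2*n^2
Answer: d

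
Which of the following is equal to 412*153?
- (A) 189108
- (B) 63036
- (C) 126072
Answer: B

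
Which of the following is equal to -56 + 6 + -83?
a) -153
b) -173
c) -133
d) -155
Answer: c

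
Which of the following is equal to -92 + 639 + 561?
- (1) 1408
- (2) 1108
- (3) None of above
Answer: 2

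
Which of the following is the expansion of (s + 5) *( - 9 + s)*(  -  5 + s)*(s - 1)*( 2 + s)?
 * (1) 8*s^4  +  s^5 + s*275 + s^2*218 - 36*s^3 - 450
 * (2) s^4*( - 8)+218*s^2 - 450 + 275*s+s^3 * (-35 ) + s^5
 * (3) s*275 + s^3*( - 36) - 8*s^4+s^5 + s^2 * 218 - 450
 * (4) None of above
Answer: 3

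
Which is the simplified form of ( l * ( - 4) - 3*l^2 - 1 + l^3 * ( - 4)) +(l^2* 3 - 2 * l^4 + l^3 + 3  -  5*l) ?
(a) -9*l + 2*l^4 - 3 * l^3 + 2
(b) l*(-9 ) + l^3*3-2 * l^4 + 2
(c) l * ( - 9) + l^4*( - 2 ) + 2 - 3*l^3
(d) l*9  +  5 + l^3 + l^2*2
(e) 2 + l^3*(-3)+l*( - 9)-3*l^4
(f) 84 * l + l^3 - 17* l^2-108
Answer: c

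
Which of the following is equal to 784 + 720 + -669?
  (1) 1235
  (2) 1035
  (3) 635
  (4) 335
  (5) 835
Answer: 5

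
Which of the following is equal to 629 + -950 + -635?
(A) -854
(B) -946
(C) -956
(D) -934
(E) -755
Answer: C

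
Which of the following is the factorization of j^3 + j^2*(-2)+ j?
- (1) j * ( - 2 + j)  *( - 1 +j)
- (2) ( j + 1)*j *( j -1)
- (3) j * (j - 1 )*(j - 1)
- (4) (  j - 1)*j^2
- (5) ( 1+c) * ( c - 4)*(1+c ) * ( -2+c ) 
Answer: 3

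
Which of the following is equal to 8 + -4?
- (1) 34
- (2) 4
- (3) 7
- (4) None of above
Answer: 2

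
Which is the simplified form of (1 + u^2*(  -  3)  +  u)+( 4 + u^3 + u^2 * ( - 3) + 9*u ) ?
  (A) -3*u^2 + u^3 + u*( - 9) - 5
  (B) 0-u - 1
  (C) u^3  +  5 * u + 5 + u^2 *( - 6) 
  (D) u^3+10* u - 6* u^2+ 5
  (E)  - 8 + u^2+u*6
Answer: D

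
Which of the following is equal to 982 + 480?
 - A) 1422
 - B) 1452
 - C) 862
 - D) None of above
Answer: D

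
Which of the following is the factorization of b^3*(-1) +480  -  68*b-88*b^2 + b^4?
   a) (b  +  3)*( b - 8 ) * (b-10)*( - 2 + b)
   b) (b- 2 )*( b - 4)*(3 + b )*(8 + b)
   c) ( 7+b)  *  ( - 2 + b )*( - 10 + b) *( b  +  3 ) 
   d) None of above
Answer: d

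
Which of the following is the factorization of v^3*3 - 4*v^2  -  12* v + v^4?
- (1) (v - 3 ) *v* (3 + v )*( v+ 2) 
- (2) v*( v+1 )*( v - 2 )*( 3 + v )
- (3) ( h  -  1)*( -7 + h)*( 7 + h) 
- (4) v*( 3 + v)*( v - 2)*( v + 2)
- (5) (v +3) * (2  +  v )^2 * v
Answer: 4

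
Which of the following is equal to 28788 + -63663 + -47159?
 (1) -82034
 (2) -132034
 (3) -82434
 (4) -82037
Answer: 1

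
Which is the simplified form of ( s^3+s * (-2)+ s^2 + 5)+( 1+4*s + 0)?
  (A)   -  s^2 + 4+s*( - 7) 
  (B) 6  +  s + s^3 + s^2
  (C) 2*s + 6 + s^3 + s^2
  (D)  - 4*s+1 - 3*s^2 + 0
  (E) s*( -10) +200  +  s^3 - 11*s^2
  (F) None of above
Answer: C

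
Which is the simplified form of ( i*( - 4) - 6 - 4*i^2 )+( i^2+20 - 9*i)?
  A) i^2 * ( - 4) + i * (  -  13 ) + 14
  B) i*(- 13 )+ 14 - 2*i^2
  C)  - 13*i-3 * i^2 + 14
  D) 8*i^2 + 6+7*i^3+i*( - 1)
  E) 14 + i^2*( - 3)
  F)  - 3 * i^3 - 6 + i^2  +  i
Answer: C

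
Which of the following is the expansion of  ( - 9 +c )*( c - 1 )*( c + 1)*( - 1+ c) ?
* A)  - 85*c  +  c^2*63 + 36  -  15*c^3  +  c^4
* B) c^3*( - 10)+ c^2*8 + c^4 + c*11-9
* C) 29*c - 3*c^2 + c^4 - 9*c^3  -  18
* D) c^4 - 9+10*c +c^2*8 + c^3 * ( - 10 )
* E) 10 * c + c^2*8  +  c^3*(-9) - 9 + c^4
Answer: D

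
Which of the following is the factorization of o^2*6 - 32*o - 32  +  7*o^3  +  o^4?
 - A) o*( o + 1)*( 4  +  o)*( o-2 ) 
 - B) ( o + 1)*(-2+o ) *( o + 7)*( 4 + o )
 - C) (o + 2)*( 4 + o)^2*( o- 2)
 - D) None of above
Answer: D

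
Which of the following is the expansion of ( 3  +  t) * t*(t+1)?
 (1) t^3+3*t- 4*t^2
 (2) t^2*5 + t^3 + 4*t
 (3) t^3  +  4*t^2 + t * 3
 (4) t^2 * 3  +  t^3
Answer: 3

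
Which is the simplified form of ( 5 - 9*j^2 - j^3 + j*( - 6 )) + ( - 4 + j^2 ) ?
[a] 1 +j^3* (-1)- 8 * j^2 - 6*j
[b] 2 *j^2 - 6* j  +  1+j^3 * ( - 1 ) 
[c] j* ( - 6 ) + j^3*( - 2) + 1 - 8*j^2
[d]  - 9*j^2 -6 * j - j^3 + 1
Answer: a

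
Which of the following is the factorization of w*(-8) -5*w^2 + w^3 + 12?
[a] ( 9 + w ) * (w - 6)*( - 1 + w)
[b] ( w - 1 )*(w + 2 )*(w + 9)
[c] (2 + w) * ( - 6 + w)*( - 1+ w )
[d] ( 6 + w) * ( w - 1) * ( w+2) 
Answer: c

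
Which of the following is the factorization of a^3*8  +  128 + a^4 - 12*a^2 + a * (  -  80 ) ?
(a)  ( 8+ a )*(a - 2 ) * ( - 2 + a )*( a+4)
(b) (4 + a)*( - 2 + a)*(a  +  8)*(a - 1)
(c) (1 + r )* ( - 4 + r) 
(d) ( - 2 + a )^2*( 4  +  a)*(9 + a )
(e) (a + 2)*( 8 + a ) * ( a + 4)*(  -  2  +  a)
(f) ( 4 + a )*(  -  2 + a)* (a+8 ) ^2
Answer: a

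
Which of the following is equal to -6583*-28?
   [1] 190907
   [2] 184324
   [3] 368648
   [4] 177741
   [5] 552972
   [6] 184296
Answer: 2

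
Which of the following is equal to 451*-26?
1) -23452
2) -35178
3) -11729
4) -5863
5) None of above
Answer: 5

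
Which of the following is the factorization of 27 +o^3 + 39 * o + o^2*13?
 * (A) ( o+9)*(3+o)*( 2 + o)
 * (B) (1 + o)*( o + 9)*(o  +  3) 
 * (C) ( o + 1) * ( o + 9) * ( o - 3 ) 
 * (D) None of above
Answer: B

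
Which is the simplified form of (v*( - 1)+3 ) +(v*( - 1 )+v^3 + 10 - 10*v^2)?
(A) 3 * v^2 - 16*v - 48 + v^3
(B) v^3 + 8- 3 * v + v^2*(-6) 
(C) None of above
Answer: C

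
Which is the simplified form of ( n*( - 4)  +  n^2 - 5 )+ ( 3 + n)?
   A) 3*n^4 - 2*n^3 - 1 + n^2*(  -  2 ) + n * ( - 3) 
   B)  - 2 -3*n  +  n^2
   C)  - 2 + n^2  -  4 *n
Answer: B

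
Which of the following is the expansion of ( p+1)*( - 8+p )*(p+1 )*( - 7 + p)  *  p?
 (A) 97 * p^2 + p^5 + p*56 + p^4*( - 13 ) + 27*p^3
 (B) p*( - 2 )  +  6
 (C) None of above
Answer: A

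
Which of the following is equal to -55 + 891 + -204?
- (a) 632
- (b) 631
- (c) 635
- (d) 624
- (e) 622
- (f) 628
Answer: a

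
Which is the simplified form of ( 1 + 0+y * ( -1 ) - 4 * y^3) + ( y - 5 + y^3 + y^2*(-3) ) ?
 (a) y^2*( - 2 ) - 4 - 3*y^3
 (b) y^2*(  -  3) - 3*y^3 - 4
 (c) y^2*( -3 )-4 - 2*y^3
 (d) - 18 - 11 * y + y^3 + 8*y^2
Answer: b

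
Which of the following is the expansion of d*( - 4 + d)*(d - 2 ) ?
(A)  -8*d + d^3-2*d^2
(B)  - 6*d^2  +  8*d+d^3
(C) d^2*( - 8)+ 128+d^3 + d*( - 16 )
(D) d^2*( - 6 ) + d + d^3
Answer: B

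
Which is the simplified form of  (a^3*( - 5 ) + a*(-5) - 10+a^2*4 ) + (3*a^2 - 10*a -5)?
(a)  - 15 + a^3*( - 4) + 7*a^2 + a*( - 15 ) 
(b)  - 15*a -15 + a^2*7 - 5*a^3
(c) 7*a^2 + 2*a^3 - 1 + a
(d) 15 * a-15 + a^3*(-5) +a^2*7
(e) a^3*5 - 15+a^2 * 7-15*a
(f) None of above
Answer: b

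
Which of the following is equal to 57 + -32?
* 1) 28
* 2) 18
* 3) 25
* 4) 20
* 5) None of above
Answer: 3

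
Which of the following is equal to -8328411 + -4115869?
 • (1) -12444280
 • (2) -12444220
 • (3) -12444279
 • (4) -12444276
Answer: 1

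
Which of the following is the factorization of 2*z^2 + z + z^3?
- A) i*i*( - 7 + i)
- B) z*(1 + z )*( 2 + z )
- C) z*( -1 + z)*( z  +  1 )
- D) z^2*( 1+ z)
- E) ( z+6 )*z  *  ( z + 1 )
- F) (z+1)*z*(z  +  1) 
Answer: F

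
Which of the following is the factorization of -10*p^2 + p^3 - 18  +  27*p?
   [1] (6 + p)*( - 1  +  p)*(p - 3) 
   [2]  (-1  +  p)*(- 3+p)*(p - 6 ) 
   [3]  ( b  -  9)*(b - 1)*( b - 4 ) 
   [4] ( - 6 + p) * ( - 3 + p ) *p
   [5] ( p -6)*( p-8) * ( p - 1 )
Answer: 2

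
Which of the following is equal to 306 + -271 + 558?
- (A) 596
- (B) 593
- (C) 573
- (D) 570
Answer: B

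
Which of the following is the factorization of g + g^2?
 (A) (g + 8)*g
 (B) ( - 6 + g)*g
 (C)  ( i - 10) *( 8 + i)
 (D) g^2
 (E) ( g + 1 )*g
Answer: E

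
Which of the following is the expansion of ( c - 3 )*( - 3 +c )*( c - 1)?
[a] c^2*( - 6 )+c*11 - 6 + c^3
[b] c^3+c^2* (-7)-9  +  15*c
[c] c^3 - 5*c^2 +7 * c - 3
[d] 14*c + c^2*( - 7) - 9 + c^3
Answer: b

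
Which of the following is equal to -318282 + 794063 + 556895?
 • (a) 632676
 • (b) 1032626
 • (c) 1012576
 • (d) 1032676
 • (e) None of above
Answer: d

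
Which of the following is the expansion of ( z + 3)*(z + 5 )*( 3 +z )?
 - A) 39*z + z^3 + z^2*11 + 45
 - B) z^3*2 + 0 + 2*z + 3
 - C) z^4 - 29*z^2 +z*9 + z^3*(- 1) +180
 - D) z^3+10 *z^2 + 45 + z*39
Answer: A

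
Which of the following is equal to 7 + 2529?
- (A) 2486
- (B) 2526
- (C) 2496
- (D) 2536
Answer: D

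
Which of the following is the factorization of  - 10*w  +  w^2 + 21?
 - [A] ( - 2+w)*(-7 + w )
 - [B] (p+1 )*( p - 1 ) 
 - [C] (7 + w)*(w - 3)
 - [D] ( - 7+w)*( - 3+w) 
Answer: D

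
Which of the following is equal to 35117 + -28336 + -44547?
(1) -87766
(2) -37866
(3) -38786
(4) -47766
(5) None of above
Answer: 5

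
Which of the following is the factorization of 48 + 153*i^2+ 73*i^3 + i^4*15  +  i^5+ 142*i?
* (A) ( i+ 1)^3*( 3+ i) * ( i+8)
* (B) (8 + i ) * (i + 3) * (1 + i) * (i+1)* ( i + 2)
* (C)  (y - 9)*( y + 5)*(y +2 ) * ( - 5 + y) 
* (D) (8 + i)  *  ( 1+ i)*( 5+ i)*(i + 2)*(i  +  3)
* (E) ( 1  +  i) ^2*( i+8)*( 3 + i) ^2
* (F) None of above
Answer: B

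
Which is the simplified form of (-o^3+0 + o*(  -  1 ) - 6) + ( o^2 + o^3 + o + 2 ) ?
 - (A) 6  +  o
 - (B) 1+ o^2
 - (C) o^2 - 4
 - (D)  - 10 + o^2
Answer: C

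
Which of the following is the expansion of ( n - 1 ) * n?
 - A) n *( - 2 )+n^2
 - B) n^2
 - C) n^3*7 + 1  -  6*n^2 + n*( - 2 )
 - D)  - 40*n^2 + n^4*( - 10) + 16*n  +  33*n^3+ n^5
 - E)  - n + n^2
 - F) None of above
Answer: E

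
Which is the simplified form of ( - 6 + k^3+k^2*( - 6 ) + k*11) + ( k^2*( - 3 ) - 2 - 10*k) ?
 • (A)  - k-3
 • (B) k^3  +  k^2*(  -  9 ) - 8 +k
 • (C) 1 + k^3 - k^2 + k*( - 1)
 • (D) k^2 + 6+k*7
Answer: B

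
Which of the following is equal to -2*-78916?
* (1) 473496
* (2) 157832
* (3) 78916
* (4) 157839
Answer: 2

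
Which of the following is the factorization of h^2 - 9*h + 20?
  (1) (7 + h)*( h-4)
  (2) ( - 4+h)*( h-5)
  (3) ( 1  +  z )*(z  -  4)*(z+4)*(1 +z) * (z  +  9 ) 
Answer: 2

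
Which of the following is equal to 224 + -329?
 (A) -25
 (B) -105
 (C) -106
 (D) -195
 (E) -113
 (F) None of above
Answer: B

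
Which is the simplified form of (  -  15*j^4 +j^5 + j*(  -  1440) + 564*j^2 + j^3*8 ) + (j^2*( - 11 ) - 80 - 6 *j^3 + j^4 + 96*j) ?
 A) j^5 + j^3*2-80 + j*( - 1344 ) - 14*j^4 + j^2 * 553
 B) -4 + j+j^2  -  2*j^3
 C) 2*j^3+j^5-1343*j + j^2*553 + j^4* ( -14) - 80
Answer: A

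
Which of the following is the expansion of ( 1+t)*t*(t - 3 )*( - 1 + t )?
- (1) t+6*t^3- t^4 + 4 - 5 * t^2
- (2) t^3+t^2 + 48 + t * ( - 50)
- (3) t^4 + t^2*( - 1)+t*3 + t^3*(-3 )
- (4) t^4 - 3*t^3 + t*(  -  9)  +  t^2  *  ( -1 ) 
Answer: 3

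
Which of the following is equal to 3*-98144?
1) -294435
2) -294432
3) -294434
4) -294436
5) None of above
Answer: 2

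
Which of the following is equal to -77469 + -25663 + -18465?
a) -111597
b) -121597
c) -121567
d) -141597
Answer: b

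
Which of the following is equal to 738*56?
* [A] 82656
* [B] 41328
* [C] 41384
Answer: B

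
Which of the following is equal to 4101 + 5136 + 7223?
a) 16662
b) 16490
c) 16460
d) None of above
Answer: c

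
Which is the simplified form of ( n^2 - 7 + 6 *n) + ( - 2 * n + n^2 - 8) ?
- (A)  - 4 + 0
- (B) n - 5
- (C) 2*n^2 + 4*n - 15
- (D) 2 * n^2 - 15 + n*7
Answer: C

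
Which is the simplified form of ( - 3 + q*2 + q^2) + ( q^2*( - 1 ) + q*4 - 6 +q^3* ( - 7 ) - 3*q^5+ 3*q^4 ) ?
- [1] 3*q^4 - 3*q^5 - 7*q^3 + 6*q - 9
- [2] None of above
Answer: 1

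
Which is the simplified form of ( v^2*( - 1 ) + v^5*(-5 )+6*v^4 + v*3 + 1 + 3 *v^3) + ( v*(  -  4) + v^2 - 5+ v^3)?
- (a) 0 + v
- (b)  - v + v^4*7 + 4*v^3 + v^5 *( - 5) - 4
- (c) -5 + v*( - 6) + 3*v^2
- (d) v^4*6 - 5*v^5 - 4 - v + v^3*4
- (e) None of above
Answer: d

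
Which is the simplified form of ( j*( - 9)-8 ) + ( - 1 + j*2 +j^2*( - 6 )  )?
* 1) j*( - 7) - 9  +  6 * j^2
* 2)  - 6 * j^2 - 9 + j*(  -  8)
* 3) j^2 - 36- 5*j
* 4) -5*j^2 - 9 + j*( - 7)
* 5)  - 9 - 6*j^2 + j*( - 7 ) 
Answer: 5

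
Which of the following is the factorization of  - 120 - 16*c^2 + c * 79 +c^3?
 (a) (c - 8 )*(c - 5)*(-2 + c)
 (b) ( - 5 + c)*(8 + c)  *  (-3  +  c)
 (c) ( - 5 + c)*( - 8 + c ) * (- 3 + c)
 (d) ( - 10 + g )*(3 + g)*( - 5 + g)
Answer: c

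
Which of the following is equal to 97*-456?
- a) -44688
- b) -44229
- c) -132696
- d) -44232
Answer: d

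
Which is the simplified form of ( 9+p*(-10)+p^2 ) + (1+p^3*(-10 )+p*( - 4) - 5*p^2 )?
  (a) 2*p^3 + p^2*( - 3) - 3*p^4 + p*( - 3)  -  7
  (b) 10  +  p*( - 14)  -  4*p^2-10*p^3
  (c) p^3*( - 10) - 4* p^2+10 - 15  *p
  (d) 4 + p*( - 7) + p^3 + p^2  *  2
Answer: b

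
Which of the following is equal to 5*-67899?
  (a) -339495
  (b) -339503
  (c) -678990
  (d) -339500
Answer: a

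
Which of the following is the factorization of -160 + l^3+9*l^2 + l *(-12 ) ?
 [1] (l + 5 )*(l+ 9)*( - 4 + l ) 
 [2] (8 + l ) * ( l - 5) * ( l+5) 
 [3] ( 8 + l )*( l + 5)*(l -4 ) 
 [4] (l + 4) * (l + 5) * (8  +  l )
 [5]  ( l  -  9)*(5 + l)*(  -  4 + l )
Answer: 3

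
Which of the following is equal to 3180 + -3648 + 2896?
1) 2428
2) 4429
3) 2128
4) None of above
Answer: 1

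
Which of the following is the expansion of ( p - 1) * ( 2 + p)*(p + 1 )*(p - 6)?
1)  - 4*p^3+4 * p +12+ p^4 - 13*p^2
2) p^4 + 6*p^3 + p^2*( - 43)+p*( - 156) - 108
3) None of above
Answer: 1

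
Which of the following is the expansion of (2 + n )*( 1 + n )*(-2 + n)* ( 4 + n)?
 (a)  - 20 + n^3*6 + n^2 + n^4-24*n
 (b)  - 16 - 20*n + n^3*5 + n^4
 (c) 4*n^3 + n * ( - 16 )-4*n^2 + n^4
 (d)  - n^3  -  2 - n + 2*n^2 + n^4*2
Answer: b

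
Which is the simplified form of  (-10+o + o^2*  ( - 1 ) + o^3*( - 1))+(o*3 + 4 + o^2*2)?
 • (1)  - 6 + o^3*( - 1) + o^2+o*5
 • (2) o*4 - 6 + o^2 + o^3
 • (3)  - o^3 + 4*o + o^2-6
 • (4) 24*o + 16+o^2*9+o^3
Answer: 3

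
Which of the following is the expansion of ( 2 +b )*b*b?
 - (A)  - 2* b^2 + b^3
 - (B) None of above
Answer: B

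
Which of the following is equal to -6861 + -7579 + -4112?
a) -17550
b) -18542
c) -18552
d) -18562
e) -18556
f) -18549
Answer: c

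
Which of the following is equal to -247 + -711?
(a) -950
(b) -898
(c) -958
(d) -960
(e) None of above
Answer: c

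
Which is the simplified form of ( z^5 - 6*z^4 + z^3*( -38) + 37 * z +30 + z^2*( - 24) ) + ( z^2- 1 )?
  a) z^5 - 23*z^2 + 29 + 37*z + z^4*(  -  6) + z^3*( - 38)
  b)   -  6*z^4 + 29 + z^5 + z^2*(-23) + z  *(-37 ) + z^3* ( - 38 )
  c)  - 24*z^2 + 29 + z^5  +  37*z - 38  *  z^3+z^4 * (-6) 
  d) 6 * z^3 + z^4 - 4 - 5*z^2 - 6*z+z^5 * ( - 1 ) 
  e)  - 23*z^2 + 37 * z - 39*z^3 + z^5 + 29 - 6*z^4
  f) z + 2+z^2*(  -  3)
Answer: a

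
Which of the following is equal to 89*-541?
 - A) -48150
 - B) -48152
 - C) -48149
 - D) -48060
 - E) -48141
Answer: C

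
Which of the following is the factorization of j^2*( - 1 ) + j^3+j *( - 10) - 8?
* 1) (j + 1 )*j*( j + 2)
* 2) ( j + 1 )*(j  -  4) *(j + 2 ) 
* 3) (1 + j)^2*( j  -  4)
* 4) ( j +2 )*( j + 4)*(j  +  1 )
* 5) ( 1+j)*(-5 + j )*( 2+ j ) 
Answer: 2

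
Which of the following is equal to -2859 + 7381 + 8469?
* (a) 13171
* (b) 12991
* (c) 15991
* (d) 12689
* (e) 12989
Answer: b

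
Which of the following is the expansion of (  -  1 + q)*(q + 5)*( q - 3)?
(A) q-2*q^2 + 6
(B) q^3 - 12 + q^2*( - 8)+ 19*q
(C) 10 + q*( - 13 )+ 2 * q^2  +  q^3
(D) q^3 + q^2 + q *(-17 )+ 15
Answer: D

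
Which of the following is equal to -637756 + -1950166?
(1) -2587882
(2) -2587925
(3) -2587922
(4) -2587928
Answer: 3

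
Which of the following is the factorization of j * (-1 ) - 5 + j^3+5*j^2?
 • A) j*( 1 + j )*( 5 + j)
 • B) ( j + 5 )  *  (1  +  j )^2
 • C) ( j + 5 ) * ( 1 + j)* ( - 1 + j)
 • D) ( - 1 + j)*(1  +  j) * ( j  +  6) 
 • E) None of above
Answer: C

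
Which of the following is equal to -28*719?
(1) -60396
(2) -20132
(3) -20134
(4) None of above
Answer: 2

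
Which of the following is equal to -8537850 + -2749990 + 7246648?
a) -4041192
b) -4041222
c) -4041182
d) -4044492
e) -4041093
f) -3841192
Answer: a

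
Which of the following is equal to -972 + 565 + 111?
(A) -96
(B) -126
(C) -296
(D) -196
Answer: C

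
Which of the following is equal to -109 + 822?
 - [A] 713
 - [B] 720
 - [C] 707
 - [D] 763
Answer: A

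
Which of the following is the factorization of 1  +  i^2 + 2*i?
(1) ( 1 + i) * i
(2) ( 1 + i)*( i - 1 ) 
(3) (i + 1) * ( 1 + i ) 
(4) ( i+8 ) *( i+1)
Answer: 3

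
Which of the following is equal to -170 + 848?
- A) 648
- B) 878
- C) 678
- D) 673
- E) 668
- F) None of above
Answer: C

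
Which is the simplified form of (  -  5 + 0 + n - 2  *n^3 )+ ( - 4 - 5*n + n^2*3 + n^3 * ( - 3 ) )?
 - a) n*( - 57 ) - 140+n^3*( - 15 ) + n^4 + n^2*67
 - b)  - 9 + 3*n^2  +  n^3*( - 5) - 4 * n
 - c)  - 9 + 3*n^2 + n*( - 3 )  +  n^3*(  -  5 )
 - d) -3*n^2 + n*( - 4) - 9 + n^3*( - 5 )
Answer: b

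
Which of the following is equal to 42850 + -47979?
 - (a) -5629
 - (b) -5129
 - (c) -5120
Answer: b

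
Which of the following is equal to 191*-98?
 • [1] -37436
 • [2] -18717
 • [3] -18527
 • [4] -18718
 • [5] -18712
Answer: 4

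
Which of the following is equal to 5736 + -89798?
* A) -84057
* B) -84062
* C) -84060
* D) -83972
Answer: B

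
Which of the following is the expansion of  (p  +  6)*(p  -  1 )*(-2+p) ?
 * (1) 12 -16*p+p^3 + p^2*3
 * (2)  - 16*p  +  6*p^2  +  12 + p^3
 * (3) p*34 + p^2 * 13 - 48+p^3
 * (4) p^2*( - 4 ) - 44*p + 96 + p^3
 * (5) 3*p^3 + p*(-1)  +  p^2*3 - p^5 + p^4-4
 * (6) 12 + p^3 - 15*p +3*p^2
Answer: 1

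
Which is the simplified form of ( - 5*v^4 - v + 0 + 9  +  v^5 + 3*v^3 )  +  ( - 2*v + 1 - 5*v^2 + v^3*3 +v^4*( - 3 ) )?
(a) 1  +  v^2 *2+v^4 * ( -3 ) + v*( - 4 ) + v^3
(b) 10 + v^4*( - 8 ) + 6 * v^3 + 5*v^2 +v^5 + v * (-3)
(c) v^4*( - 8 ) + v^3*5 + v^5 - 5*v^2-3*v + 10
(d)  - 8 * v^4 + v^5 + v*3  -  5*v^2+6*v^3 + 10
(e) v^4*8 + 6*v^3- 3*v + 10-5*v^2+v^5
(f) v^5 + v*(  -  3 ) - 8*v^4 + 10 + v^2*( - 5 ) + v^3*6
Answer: f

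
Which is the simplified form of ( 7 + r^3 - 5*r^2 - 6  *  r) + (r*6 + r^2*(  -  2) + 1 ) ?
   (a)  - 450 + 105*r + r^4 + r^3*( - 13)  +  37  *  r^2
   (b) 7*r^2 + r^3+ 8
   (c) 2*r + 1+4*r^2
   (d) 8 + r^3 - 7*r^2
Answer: d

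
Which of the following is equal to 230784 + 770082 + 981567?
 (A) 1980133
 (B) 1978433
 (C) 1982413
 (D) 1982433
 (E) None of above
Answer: D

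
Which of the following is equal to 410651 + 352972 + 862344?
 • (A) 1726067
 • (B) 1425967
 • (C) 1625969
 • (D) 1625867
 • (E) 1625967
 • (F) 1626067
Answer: E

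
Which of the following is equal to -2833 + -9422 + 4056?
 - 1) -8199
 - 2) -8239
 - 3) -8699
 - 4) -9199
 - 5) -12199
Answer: 1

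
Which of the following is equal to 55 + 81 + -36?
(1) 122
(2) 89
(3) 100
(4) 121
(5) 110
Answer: 3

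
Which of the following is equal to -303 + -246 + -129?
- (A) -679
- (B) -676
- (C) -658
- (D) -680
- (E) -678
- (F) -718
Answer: E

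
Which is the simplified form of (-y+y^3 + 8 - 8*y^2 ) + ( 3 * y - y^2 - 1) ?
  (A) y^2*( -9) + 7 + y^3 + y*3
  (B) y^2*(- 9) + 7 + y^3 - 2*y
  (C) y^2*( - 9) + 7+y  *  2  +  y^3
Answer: C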